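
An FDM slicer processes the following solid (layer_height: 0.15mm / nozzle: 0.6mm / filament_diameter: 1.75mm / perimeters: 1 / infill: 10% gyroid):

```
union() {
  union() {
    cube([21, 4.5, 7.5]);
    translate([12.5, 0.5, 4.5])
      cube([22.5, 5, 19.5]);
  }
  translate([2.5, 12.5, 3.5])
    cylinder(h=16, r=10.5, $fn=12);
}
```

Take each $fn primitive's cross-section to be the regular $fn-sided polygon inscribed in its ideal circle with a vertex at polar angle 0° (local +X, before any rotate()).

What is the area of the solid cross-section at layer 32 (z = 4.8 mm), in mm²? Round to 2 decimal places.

At z = 4.8 mm: the cube is present — its section is the full 21×4.5 rectangle (area 94.50 mm²); the cube at (12.5, 0.5) (footprint 22.5×5) is included at this height (area 112.50 mm²); Taking the union: the regions partially overlap — summed areas 207.00 mm² minus the doubly-counted overlap 34.00 mm² gives 173.00 mm² — area = 173.00 mm²; the cylinder at (2.5, 12.5): section is a regular 12-gon, circumradius r=10.5 (area = (12/2)·10.500²·sin(360°/12) = 330.75 mm²); Combining (union): the regions partially overlap — summed areas 503.75 mm² minus the doubly-counted overlap 15.44 mm² gives 488.31 mm² — area = 488.31 mm². Overall, the cross-section is a single solid region. Net area = 488.31 mm².

488.31 mm²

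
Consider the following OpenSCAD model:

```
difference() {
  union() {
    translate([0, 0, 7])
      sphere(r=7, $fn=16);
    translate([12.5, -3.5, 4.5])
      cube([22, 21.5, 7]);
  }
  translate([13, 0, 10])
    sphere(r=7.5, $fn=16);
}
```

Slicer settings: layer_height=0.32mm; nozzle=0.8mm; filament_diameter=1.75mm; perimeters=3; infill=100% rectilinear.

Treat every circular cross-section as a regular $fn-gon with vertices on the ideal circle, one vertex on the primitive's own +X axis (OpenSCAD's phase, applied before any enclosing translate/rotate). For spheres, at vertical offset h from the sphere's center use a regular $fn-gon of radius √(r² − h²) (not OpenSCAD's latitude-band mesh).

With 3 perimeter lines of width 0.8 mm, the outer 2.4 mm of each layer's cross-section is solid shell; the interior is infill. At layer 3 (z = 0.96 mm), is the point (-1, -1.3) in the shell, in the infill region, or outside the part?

shell

At z = 0.96 mm: the r=7 sphere contributes a regular 16-gon of circumradius √(7²−6.04²) = 3.538; the cube at (12.5, -3.5) does not reach this height (z outside [4.5, 11.5]); Combining (union): only the r=7 sphere is present, so the union is just that shape — 1 connected region; the sphere at (13, 0) is not intersected at this z (|z−center|=9.040 > r=7.5); Taking the first minus the rest: none of the subtracted shapes is present at this height, so the result so far is unchanged — 1 connected region. Overall, the cross-section is a single solid region. The nearest boundary edge runs (-2.50, -2.50)→(-1.35, -3.27); distance from the point to it = 1.83 mm. The point is inside the cross-section, 1.83 mm from the nearest boundary — within the 2.4 mm shell band (3 × 0.8).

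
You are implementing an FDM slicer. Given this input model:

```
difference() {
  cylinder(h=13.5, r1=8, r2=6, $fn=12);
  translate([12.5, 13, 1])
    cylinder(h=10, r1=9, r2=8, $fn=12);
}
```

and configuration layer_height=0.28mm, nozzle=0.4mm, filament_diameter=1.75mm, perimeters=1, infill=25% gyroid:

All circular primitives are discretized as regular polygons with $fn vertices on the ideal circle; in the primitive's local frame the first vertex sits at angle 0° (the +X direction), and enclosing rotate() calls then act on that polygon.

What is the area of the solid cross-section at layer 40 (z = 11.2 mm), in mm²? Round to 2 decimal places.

At z = 11.2 mm: the cone: at t=0.830 of its height the radius interpolates to r₁+(r₂−r₁)t = 6.341, giving a regular 12-gon of that circumradius (area = (12/2)·6.341²·sin(360°/12) = 120.61 mm²); the cone at (12.5, 13) is not intersected at this z (z outside [1, 11]); After the difference (first − rest): none of the subtracted shapes is present at this height, so the cone is unchanged — area = 120.61 mm². Overall, the cross-section is a single solid region. Net area = 120.61 mm².

120.61 mm²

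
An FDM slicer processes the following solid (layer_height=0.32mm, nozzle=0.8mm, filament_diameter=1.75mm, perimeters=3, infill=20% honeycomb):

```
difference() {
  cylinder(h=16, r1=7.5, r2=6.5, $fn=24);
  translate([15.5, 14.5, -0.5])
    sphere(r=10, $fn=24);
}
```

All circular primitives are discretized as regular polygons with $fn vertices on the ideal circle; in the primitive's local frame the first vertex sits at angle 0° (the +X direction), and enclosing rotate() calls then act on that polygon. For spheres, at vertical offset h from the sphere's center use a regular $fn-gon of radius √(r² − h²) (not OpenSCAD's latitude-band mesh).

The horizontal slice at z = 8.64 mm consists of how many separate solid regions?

At z = 8.64 mm: the cone contributes a regular 24-gon of circumradius 6.960 (interpolated between r1=7.5 and r2=6.5 at t=0.540); the r=10 sphere at (15.5, 14.5) contributes a regular 24-gon of circumradius √(10²−9.14²) = 4.057; After the difference (first − rest): starting from the cone, the r=10 sphere at (15.5, 14.5) misses the remaining region (no effect) — 1 connected region. The result has 1 disconnected region.

1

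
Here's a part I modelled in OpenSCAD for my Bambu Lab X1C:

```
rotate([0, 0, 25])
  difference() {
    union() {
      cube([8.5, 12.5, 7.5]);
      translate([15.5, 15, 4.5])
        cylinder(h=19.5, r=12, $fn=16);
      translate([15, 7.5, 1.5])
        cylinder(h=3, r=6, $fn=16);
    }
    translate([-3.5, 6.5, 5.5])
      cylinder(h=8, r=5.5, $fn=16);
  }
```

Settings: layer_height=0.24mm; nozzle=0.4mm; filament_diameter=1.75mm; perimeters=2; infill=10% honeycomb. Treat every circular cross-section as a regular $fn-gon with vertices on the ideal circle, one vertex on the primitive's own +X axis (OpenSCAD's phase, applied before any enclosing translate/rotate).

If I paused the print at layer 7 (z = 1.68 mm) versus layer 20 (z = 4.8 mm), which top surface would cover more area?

Layer 7 (z = 1.68): the cube (footprint 8.5×12.5) is included at this height (area 106.25 mm²); the cylinder at (15.5, 15) is not intersected at this z (z outside [4.5, 24]); the r=6 cylinder at (15, 7.5) contributes a regular 16-gon of circumradius 6 (area = (16/2)·6.000²·sin(360°/16) = 110.21 mm²); Combining (union): the 2 present regions are separate (no shared area or edge), so areas and boundary lengths simply add and each stays a separate island — area = 216.46 mm²; the cylinder at (-3.5, 6.5) does not reach this height (z outside [5.5, 13.5]); After the difference (first − rest): none of the subtracted shapes is present at this height, so the result so far is unchanged — area = 216.46 mm²; (whole slice rotated 25° about Z — lengths, areas and connectivity unchanged). So its area = 216.46 mm². Layer 20 (z = 4.8): the cube (footprint 8.5×12.5) is included at this height (area 106.25 mm²); the r=12 cylinder at (15.5, 15) contributes a regular 16-gon of circumradius 12 (area = (16/2)·12.000²·sin(360°/16) = 440.85 mm²); the cylinder at (15, 7.5) is not intersected at this z (z outside [1.5, 4.5]); Taking the union: the regions partially overlap — summed areas 547.10 mm² minus the doubly-counted overlap 20.57 mm² gives 526.53 mm² — area = 526.53 mm²; the cylinder at (-3.5, 6.5) does not reach this height (z outside [5.5, 13.5]); Subtracting the remaining from the first: none of the subtracted shapes is present at this height, so the result so far is unchanged — area = 526.53 mm²; (rotated 25° about Z; rotation is an isometry so areas/perimeters/island counts are preserved). So its area = 526.53 mm². Layer 20 is larger (526.53 vs 216.46 mm²).

layer 20 (z = 4.8 mm)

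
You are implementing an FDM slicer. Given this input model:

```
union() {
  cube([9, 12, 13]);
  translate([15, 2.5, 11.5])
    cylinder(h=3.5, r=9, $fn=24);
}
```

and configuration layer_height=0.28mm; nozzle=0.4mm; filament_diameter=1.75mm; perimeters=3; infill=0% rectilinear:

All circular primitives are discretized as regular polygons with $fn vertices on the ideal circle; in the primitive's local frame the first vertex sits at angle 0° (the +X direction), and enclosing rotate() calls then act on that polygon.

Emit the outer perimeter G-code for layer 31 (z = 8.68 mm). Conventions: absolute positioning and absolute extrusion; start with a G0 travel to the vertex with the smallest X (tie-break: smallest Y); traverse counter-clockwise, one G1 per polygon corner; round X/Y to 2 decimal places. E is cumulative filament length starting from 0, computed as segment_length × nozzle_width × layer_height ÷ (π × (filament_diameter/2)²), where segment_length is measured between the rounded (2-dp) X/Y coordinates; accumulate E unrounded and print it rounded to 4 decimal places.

G0 X0.00 Y0.00 Z8.68
G1 X9.00 Y0.00 E0.4191
G1 X9.00 Y12.00 E0.9778
G1 X0.00 Y12.00 E1.3969
G1 X0.00 Y0.00 E1.9557

At z = 8.68 mm: the cube is present — its section is the full 9×12 rectangle; the cylinder at (15, 2.5) is absent (z outside [11.5, 15]); Taking the union: only the 9×12 cube is present, so the union is just that shape — 1 connected region. The outline is a single polygon with 4 vertices. Extrusion per mm of travel: 0.4 × 0.28 / (π × 0.875²) = 0.046564. Accumulating E over each segment gives final E = 1.9557.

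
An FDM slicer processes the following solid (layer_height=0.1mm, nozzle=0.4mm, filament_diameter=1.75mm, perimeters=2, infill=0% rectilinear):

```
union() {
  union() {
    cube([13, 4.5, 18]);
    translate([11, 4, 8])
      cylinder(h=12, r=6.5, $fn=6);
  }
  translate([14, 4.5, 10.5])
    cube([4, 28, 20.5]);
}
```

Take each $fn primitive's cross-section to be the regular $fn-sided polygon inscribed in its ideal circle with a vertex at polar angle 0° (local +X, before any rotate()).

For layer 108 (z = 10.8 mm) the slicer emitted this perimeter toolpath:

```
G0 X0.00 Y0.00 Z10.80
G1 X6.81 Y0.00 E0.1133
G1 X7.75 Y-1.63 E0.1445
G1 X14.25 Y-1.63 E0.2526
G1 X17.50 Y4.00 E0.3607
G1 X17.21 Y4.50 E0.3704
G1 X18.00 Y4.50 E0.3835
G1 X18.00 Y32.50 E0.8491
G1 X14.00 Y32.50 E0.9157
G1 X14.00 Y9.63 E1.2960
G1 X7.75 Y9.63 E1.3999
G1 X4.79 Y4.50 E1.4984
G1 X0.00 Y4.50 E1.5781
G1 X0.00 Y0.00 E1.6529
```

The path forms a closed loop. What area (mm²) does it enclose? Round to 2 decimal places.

Apply the shoelace formula to the sequence of (X, Y) vertices; enclosed area = 237.84 mm².

237.84 mm²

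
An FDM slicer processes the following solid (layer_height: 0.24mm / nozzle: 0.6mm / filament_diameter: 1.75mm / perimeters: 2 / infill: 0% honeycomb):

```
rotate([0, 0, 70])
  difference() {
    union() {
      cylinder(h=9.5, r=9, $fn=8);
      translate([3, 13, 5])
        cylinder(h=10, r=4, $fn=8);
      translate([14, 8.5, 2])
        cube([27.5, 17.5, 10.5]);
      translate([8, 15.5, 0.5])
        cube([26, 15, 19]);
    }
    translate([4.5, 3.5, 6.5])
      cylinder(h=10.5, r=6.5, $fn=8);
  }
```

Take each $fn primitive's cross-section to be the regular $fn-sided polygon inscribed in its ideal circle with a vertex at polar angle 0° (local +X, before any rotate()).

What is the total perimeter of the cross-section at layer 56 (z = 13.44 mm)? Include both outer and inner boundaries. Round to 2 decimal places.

106.49 mm

At z = 13.44 mm: the cylinder does not reach this height (z outside [0, 9.5]); the cylinder at (3, 13): section is a regular 8-gon, circumradius r=4 (perimeter = 2·8·4.000·sin(180°/8) = 24.49 mm); the cube at (14, 8.5) is absent (z outside [2, 12.5]); the 26×15 cube at (8, 15.5) contributes its full rectangle (perimeter 82.00 mm); Merging all regions: the 2 present regions are separate (no shared area or edge), so areas and boundary lengths simply add and each stays a separate island — boundary = 106.49 mm; the r=6.5 cylinder at (4.5, 3.5) gives a regular 8-gon of circumradius 6.5 (constant along its height) (perimeter = 2·8·6.500·sin(180°/8) = 39.80 mm); After the difference (first − rest): starting from that combined region, the r=6.5 cylinder at (4.5, 3.5) partially overlaps it — only the 0.74 mm² overlap (of its 119.50 mm²) is removed, clipping the outline — boundary = 106.49 mm; (rotated 70° about Z; rotation is an isometry so areas/perimeters/island counts are preserved). Overall, the cross-section has 2 separate islands. Total boundary length (outer) = 106.49 mm.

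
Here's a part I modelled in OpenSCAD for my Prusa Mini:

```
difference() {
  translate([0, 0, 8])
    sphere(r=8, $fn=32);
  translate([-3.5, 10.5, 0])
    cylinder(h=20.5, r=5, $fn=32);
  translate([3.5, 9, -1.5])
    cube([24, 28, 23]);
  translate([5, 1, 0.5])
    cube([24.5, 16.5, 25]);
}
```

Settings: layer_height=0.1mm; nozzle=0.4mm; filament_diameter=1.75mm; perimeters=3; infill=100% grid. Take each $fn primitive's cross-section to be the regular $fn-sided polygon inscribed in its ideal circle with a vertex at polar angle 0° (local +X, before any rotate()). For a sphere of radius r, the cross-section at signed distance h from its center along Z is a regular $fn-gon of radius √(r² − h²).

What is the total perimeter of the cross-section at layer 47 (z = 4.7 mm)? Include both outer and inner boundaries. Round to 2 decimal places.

47.42 mm

At z = 4.7 mm: the r=8 sphere contributes a regular 32-gon of circumradius √(8²−3.3²) = 7.288 (perimeter = 2·32·7.288·sin(180°/32) = 45.72 mm); the r=5 cylinder at (-3.5, 10.5) contributes a regular 32-gon of circumradius 5 (perimeter = 2·32·5.000·sin(180°/32) = 31.37 mm); the cube at (3.5, 9) (footprint 24×28) is included at this height (perimeter 104.00 mm); the cube at (5, 1) is present — its section is the full 24.5×16.5 rectangle (perimeter 82.00 mm); Taking the first minus the rest: starting from the r=8 sphere, the r=5 cylinder at (-3.5, 10.5) partially overlaps it — only the 4.09 mm² overlap (of its 78.04 mm²) is removed, clipping the outline; the 24×28 cube at (3.5, 9) misses the remaining region (no effect); the 24.5×16.5 cube at (5, 1) partially overlaps it — only the 6.01 mm² overlap (of its 404.25 mm²) is removed, clipping the outline — boundary = 47.42 mm. Overall, the cross-section is a single solid region. Total boundary length (outer) = 47.42 mm.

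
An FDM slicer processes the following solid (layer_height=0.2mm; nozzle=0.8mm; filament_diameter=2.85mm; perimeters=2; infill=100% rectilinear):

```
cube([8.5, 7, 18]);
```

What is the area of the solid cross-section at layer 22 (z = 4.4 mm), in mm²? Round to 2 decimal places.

59.50 mm²

At z = 4.4 mm: the 8.5×7 cube contributes its full rectangle (area 59.50 mm²). Overall, the cross-section is a single solid region. Net area = 59.50 mm².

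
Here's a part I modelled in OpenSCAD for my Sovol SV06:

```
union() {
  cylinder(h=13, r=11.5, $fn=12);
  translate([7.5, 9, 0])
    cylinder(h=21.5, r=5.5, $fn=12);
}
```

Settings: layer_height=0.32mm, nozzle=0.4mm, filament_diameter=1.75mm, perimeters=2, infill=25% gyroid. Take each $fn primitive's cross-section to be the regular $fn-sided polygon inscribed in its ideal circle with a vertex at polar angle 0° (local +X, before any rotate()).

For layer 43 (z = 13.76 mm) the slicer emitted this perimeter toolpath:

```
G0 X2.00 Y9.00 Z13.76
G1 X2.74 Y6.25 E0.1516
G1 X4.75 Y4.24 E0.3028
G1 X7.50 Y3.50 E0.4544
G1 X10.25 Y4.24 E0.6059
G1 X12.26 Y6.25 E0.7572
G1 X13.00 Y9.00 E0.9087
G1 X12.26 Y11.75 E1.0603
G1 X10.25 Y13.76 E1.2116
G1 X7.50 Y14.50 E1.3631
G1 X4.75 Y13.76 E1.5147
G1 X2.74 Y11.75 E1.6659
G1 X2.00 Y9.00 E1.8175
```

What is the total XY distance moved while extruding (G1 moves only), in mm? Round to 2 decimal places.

Sum the Euclidean lengths of each G1 segment: total = 34.15 mm.

34.15 mm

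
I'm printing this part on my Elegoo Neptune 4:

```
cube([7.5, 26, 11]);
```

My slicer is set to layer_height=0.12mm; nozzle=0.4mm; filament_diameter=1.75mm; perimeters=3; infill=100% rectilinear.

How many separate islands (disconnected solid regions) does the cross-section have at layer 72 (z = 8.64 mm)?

1

At z = 8.64 mm: the cube is present — its section is the full 7.5×26 rectangle. Overall, the cross-section is a single solid region. Island count = 1.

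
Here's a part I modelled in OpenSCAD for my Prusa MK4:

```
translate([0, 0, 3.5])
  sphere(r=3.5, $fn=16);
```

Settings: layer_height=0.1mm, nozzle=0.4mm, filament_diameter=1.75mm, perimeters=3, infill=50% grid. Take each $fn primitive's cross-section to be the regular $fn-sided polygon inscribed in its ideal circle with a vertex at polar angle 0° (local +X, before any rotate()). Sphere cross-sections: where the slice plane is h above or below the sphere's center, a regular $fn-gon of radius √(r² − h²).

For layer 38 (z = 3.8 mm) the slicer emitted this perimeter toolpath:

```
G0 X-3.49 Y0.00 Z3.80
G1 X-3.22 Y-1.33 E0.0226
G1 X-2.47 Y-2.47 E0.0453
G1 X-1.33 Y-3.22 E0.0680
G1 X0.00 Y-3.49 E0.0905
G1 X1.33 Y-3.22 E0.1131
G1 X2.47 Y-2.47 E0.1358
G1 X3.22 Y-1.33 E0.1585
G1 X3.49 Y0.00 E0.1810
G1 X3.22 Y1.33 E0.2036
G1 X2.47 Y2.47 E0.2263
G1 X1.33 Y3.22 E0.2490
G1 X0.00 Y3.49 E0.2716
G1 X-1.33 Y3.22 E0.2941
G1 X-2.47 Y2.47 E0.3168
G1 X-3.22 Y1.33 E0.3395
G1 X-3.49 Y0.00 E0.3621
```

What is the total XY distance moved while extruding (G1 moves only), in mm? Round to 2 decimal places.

21.77 mm

Sum the Euclidean lengths of each G1 segment: total = 21.77 mm.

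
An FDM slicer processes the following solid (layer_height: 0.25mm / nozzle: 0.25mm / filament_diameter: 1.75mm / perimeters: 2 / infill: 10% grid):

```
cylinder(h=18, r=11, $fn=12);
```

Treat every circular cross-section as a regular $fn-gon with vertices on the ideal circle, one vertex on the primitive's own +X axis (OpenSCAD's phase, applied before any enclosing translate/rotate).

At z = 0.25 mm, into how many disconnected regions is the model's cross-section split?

At z = 0.25 mm: the r=11 cylinder gives a regular 12-gon of circumradius 11 (constant along its height). The result has 1 disconnected region.

1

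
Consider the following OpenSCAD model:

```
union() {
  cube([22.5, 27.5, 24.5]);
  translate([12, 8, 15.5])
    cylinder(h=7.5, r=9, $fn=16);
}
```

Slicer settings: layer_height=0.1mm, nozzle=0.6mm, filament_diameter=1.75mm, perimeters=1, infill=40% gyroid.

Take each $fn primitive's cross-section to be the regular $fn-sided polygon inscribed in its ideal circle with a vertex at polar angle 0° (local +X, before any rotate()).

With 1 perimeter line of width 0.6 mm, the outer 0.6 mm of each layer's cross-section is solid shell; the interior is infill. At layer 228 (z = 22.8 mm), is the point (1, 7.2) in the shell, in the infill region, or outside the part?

At z = 22.8 mm: the cube is present — its section is the full 22.5×27.5 rectangle; the r=9 cylinder at (12, 8) contributes a regular 16-gon of circumradius 9; Merging all regions: the regions partially overlap (shared area 243.30 mm²), so overlapping operands fuse into one piece — 1 connected region. Overall, the cross-section is a single solid region. The nearest boundary edge runs (0.00, 0.00)→(0.00, 27.50); distance from the point to it = 1.00 mm. The point is inside the cross-section and 1.00 mm from the nearest boundary — more than the 0.6 mm shell width (1 × 0.6), so it's in the infill interior.

infill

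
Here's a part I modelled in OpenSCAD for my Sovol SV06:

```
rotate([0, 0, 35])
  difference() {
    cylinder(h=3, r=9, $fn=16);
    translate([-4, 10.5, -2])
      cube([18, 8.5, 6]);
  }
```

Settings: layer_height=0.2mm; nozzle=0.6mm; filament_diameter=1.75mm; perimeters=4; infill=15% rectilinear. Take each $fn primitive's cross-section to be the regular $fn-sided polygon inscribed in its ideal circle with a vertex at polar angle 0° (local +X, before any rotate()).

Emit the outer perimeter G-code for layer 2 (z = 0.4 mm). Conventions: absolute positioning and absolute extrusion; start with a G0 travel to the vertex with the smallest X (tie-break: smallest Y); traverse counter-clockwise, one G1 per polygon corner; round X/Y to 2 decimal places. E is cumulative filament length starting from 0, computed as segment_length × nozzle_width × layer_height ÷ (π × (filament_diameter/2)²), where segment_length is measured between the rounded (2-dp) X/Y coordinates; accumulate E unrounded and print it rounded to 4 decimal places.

G0 X-8.86 Y1.56 Z0.40
G1 X-8.79 Y-1.95 E0.1751
G1 X-7.37 Y-5.16 E0.3503
G1 X-4.84 Y-7.59 E0.5253
G1 X-1.56 Y-8.86 E0.7008
G1 X1.95 Y-8.79 E0.8759
G1 X5.16 Y-7.37 E1.0510
G1 X7.59 Y-4.84 E1.2260
G1 X8.86 Y-1.56 E1.4015
G1 X8.79 Y1.95 E1.5767
G1 X7.37 Y5.16 E1.7518
G1 X4.84 Y7.59 E1.9268
G1 X1.56 Y8.86 E2.1023
G1 X-1.95 Y8.79 E2.2774
G1 X-5.16 Y7.37 E2.4525
G1 X-7.59 Y4.84 E2.6276
G1 X-8.86 Y1.56 E2.8030

At z = 0.4 mm: the r=9 cylinder gives a regular 16-gon of circumradius 9 (constant along its height); the cube at (-4, 10.5) (footprint 18×8.5) is included at this height; Subtracting the remaining from the first: starting from the r=9 cylinder, the 18×8.5 cube at (-4, 10.5) misses the remaining region (no effect) — 1 connected region; (whole slice rotated 35° about Z — lengths, areas and connectivity unchanged). The outline is a single polygon with 16 vertices. Extrusion per mm of travel: 0.6 × 0.2 / (π × 0.875²) = 0.049890. Accumulating E over each segment gives final E = 2.8030.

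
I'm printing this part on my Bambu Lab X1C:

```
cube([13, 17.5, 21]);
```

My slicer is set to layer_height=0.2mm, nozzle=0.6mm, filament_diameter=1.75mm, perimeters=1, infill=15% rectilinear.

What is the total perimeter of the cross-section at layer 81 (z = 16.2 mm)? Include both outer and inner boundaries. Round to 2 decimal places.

At z = 16.2 mm: the cube is present — its section is the full 13×17.5 rectangle (perimeter 61.00 mm). Overall, the cross-section is a single solid region. Total boundary length (outer) = 61.00 mm.

61.00 mm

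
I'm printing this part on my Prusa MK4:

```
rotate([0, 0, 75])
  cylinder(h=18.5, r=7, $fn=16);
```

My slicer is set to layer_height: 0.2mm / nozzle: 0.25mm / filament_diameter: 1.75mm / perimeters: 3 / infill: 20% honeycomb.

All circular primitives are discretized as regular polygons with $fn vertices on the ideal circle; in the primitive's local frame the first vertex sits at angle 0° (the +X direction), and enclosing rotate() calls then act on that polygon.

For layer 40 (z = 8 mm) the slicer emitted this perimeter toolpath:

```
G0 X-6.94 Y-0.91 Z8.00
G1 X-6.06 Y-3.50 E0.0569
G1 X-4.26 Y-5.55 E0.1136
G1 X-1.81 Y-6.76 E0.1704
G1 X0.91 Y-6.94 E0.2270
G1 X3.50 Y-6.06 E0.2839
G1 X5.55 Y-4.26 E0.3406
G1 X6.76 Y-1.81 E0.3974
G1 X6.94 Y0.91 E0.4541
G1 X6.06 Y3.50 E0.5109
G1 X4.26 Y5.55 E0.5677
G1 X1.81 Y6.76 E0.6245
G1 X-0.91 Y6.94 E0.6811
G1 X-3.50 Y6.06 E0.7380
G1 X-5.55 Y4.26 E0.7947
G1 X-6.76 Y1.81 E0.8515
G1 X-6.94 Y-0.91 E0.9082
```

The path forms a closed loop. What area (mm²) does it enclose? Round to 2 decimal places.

Apply the shoelace formula to the sequence of (X, Y) vertices; enclosed area = 149.93 mm².

149.93 mm²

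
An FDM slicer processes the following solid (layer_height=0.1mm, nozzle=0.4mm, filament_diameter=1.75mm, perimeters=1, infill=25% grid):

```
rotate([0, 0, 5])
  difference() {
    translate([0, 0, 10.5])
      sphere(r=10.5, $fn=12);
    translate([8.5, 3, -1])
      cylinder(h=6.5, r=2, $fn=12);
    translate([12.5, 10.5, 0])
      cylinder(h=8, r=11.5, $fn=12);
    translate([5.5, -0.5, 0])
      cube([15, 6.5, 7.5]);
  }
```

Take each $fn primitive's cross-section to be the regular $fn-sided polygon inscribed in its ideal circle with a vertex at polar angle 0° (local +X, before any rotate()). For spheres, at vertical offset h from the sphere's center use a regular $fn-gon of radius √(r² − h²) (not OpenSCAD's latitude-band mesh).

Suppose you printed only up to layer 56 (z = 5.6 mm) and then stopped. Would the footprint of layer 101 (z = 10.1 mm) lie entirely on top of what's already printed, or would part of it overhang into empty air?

Compare the two slices. At z = 5.6: the r=10.5 sphere contributes a regular 12-gon of circumradius √(10.5²−4.9²) = 9.287 (area = (12/2)·9.287²·sin(360°/12) = 258.72 mm²); the cylinder at (8.5, 3) is not intersected at this z (z outside [-1, 5.5]); the cylinder at (12.5, 10.5): section is a regular 12-gon, circumradius r=11.5 (area = (12/2)·11.500²·sin(360°/12) = 396.75 mm²); the 15×6.5 cube at (5.5, -0.5) contributes its full rectangle (area 97.50 mm²); Subtracting the remaining from the first: starting from the r=10.5 sphere (258.72 mm²), the r=11.5 cylinder at (12.5, 10.5) partially overlaps it — only the 32.45 mm² overlap (of its 396.75 mm²) is removed, clipping the outline; the 15×6.5 cube at (5.5, -0.5) partially overlaps it — only the 3.83 mm² overlap (of its 97.50 mm²) is removed, clipping the outline — area = 222.44 mm²; (rotated 5° about Z; rotation is an isometry so areas/perimeters/island counts are preserved). At z = 10.1: the r=10.5 sphere contributes a regular 12-gon of circumradius √(10.5²−0.4²) = 10.492 (area = (12/2)·10.492²·sin(360°/12) = 330.27 mm²); the cylinder at (8.5, 3) is absent (z outside [-1, 5.5]); the cylinder at (12.5, 10.5) is not intersected at this z (z outside [0, 8]); the cube at (5.5, -0.5) is absent (z outside [0, 7.5]); After the difference (first − rest): none of the subtracted shapes is present at this height, so the r=10.5 sphere is unchanged — area = 330.27 mm²; (whole slice rotated 5° about Z — lengths, areas and connectivity unchanged). Checking containment: at z = 10.1 the cross-section extends beyond the z = 5.6 cross-section by about 107.83 mm².

part overhangs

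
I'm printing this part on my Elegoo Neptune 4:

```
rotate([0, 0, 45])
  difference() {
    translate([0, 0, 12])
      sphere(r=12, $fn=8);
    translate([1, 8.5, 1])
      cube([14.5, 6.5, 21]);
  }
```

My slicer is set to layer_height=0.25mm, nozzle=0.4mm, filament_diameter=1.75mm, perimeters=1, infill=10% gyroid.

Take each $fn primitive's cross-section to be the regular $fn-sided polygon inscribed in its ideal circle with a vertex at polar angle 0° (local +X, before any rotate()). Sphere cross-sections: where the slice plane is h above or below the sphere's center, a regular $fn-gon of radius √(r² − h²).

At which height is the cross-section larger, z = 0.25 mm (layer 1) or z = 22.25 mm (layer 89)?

Layer 1 (z = 0.25): the sphere: section is a regular 8-gon, circumradius = √(r²−h²) = √(12²−11.75²) = 2.437 (area = (8/2)·2.437²·sin(360°/8) = 16.79 mm²); the cube at (1, 8.5) is absent (z outside [1, 22]); After the difference (first − rest): none of the subtracted shapes is present at this height, so the r=12 sphere is unchanged — area = 16.79 mm²; (whole slice rotated 45° about Z — lengths, areas and connectivity unchanged). So its area = 16.79 mm². Layer 89 (z = 22.25): the r=12 sphere contributes a regular 8-gon of circumradius √(12²−10.25²) = 6.240 (area = (8/2)·6.240²·sin(360°/8) = 110.13 mm²); the cube at (1, 8.5) is not intersected at this z (z outside [1, 22]); After the difference (first − rest): none of the subtracted shapes is present at this height, so the r=12 sphere is unchanged — area = 110.13 mm²; (rotated 45° about Z; rotation is an isometry so areas/perimeters/island counts are preserved). So its area = 110.13 mm². Layer 89 is larger (110.13 vs 16.79 mm²).

layer 89 (z = 22.25 mm)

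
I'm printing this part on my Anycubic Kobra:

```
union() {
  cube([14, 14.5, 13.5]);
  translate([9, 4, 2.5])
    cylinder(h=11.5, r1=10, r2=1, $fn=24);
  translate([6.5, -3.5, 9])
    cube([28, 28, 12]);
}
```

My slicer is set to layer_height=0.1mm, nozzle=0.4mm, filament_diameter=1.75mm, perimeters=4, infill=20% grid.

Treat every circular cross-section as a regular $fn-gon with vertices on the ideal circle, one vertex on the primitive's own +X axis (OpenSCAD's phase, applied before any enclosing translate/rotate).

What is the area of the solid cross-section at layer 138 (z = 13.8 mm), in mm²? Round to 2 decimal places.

784.00 mm²

At z = 13.8 mm: the cube is absent (z outside [0, 13.5]); the cone at (9, 4) (r1=10→r2=1) has section circumradius 1.157 here — a regular 24-gon (area = (24/2)·1.157²·sin(360°/24) = 4.15 mm²); the 28×28 cube at (6.5, -3.5) contributes its full rectangle (area 784.00 mm²); Merging all regions: the cone at (9, 4) lies entirely inside the 28×28 cube at (6.5, -3.5), so the union is just the 28×28 cube at (6.5, -3.5) — area = 784.00 mm². Overall, the cross-section is a single solid region. Net area = 784.00 mm².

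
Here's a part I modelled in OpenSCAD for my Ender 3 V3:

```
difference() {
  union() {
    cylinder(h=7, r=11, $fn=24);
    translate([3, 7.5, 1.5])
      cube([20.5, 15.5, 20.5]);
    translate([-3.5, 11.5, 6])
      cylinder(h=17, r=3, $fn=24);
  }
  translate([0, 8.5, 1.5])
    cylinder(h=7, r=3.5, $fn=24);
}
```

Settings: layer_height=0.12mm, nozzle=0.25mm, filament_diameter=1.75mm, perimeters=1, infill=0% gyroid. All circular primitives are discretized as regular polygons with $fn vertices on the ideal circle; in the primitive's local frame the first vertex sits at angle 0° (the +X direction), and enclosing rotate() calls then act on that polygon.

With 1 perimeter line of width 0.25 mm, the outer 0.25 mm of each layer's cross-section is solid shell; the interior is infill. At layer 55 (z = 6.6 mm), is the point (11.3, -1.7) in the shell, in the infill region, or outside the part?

outside

At z = 6.6 mm: the r=11 cylinder contributes a regular 24-gon of circumradius 11; the cube at (3, 7.5) is present — its section is the full 20.5×15.5 rectangle; the r=3 cylinder at (-3.5, 11.5) gives a regular 24-gon of circumradius 3 (constant along its height); Combining (union): the regions partially overlap (shared area 16.05 mm²), so overlapping operands fuse into one piece — 1 connected region; the cylinder at (0, 8.5): section is a regular 24-gon, circumradius r=3.5; Subtracting the remaining from the first: starting from the result so far, the r=3.5 cylinder at (0, 8.5) partially overlaps it — only the 35.44 mm² overlap (of its 38.05 mm²) is removed, clipping the outline — 1 connected region. Overall, the cross-section is a single solid region. The nearest boundary edge runs (11.00, 0.00)→(10.63, -2.85); distance from the point to it = 0.52 mm. The point is not inside any of the regions above, so it lies outside the cross-section (0.52 mm from the nearest boundary).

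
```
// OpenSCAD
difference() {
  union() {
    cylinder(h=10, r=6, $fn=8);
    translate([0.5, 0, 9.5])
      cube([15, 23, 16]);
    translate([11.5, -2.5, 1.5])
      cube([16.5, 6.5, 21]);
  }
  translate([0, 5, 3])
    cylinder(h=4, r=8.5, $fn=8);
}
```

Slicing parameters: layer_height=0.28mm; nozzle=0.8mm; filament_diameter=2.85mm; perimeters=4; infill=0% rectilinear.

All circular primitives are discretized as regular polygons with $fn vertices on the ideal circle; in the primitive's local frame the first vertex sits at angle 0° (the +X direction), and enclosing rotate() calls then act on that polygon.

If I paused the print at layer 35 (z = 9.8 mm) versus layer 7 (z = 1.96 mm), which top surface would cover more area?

Layer 35 (z = 9.8): the r=6 cylinder contributes a regular 8-gon of circumradius 6 (area = (8/2)·6.000²·sin(360°/8) = 101.82 mm²); the cube at (0.5, 0) is present — its section is the full 15×23 rectangle (area 345.00 mm²); the 16.5×6.5 cube at (11.5, -2.5) contributes its full rectangle (area 107.25 mm²); Combining (union): the regions partially overlap — summed areas 554.07 mm² minus the doubly-counted overlap 38.51 mm² gives 515.57 mm² — area = 515.57 mm²; the cylinder at (0, 5) is not intersected at this z (z outside [3, 7]); Taking the first minus the rest: none of the subtracted shapes is present at this height, so that combined region is unchanged — area = 515.57 mm². So its area = 515.57 mm². Layer 7 (z = 1.96): the r=6 cylinder contributes a regular 8-gon of circumradius 6 (area = (8/2)·6.000²·sin(360°/8) = 101.82 mm²); the cube at (0.5, 0) is not intersected at this z (z outside [9.5, 25.5]); the 16.5×6.5 cube at (11.5, -2.5) contributes its full rectangle (area 107.25 mm²); Merging all regions: the 2 present regions are separate (no shared area or edge), so areas and boundary lengths simply add and each stays a separate island — area = 209.07 mm²; the cylinder at (0, 5) is not intersected at this z (z outside [3, 7]); Taking the first minus the rest: none of the subtracted shapes is present at this height, so that combined region is unchanged — area = 209.07 mm². So its area = 209.07 mm². Layer 35 is larger (515.57 vs 209.07 mm²).

layer 35 (z = 9.8 mm)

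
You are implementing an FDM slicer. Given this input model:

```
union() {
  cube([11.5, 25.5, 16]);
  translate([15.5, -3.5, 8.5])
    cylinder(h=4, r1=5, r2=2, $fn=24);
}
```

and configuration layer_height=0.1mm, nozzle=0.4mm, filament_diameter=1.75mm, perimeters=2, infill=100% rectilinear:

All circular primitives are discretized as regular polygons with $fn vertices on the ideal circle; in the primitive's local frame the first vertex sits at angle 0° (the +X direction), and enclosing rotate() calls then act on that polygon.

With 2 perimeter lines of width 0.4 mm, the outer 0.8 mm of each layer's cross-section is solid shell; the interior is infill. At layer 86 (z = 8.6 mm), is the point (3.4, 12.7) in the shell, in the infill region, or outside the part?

At z = 8.6 mm: the cube is present — its section is the full 11.5×25.5 rectangle; the cone at (15.5, -3.5) (r1=5→r2=2) has section circumradius 4.925 here — a regular 24-gon; Taking the union: the 2 present regions are separate (no shared area or edge), so areas and boundary lengths simply add and each stays a separate island — 2 connected regions. Overall, the cross-section has 2 separate islands. The nearest boundary edge runs (0.00, 0.00)→(0.00, 25.50); distance from the point to it = 3.40 mm. (Shell/infill is judged within the island containing the point — the largest one.) The point is inside the cross-section and 3.40 mm from the nearest boundary — more than the 0.8 mm shell width (2 × 0.4), so it's in the infill interior.

infill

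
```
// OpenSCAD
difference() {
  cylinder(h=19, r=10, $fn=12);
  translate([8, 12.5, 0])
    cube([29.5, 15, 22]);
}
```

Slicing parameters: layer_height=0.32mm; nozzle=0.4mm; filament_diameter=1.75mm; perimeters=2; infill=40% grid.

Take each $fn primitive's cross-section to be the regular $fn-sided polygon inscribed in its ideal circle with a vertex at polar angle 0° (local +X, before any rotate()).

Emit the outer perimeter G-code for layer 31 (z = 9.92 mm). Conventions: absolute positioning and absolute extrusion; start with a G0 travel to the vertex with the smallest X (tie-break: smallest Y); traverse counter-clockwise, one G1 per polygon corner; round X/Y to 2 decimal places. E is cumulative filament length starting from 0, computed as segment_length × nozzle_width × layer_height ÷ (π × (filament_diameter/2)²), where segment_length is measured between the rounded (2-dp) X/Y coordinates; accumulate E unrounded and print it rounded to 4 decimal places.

G0 X-10.00 Y0.00 Z9.92
G1 X-8.66 Y-5.00 E0.2755
G1 X-5.00 Y-8.66 E0.5509
G1 X0.00 Y-10.00 E0.8264
G1 X5.00 Y-8.66 E1.1019
G1 X8.66 Y-5.00 E1.3773
G1 X10.00 Y0.00 E1.6528
G1 X8.66 Y5.00 E1.9283
G1 X5.00 Y8.66 E2.2037
G1 X0.00 Y10.00 E2.4792
G1 X-5.00 Y8.66 E2.7546
G1 X-8.66 Y5.00 E3.0301
G1 X-10.00 Y0.00 E3.3056

At z = 9.92 mm: the r=10 cylinder gives a regular 12-gon of circumradius 10 (constant along its height); the cube at (8, 12.5) (footprint 29.5×15) is included at this height; Taking the first minus the rest: starting from the r=10 cylinder, the 29.5×15 cube at (8, 12.5) misses the remaining region (no effect) — 1 connected region. The outline is a single polygon with 12 vertices. Extrusion per mm of travel: 0.4 × 0.32 / (π × 0.875²) = 0.053216. Accumulating E over each segment gives final E = 3.3056.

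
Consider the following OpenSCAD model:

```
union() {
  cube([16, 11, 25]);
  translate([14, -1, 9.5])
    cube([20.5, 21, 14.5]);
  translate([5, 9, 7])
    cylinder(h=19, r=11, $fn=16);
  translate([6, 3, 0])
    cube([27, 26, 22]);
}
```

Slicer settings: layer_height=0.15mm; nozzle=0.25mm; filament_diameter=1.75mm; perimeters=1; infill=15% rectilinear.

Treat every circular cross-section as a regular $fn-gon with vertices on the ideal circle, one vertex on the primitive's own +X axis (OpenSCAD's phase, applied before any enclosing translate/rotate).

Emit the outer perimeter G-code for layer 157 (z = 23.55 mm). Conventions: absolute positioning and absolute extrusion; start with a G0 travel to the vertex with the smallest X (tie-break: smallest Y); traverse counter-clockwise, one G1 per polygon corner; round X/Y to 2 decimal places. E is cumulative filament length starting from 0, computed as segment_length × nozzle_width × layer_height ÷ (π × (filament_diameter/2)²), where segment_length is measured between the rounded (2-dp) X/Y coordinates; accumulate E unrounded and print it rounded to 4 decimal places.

G0 X-6.00 Y9.00 Z23.55
G1 X-5.16 Y4.79 E0.0669
G1 X-2.78 Y1.22 E0.1338
G1 X0.79 Y-1.16 E0.2007
G1 X5.00 Y-2.00 E0.2676
G1 X9.21 Y-1.16 E0.3346
G1 X10.95 Y0.00 E0.3672
G1 X14.00 Y0.00 E0.4147
G1 X14.00 Y-1.00 E0.4303
G1 X34.50 Y-1.00 E0.7499
G1 X34.50 Y20.00 E1.0773
G1 X14.00 Y20.00 E1.3969
G1 X14.00 Y14.95 E1.4757
G1 X12.78 Y16.78 E1.5100
G1 X9.21 Y19.16 E1.5769
G1 X5.00 Y20.00 E1.6438
G1 X0.79 Y19.16 E1.7107
G1 X-2.78 Y16.78 E1.7776
G1 X-5.16 Y13.21 E1.8445
G1 X-6.00 Y9.00 E1.9114

At z = 23.55 mm: the cube (footprint 16×11) is included at this height; the cube at (14, -1) (footprint 20.5×21) is included at this height; the r=11 cylinder at (5, 9) contributes a regular 16-gon of circumradius 11; the cube at (6, 3) is absent (z outside [0, 22]); Merging all regions: the regions partially overlap (shared area 187.61 mm²), so overlapping operands fuse into one piece — 1 connected region. The outline is a single polygon with 19 vertices. Extrusion per mm of travel: 0.25 × 0.15 / (π × 0.875²) = 0.015591. Accumulating E over each segment gives final E = 1.9114.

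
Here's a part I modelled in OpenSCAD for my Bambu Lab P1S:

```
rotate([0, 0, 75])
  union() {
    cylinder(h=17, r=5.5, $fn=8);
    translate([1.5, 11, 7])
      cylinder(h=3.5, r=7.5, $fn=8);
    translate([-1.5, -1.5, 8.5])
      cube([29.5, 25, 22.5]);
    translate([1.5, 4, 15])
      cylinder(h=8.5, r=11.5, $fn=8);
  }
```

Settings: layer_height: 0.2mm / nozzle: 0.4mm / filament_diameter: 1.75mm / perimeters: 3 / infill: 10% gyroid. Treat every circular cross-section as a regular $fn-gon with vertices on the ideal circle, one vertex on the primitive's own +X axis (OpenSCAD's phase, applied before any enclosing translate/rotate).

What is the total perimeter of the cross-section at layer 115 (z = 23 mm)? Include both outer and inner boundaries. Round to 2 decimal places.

At z = 23 mm: the cylinder does not reach this height (z outside [0, 17]); the cylinder at (1.5, 11) does not reach this height (z outside [7, 10.5]); the cube at (-1.5, -1.5) is present — its section is the full 29.5×25 rectangle (perimeter 109.00 mm); the r=11.5 cylinder at (1.5, 4) contributes a regular 8-gon of circumradius 11.5 (perimeter = 2·8·11.500·sin(180°/8) = 70.41 mm); Taking the union: the regions partially overlap (shared area 199.64 mm²), so the edge portions inside another operand are dropped and the merged outline is re-measured after clipping — boundary = 124.63 mm; (rotated 75° about Z; rotation is an isometry so areas/perimeters/island counts are preserved). Overall, the cross-section is a single solid region. Total boundary length (outer) = 124.63 mm.

124.63 mm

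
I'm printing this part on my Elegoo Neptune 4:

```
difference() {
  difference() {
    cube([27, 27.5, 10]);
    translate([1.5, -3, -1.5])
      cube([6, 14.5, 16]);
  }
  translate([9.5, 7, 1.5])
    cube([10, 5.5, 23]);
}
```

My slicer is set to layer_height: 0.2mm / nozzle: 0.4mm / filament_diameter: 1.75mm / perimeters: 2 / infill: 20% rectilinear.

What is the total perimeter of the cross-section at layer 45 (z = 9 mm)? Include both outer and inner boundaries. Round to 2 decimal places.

163.00 mm

At z = 9 mm: the cube (footprint 27×27.5) is included at this height (perimeter 109.00 mm); the cube at (1.5, -3) is present — its section is the full 6×14.5 rectangle (perimeter 41.00 mm); Taking the first minus the rest: starting from the 27×27.5 cube, the 6×14.5 cube at (1.5, -3) partially overlaps it — only the 69.00 mm² overlap (of its 87.00 mm²) is removed, clipping the outline — boundary = 132.00 mm; the cube at (9.5, 7) (footprint 10×5.5) is included at this height (perimeter 31.00 mm); Taking the first minus the rest: starting from the result so far, the 10×5.5 cube at (9.5, 7) lies wholly inside it (removes its full 55.00 mm² and its 31.00 mm outline becomes a hole wall) — boundary (outer + 1 inner loop) = 163.00 mm. Overall, the cross-section is one region with 1 hole. Total boundary length (outer + inner) = 163.00 mm.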